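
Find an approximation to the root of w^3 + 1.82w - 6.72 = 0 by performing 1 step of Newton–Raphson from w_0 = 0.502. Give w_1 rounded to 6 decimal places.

f'(w) = 3w^2 + 1.82
w_0 = 0.502000: f = -5.679854, f' = 2.576012 → w_1 = 0.502000 - (-5.679854)/(2.576012) = 2.706902

2.706902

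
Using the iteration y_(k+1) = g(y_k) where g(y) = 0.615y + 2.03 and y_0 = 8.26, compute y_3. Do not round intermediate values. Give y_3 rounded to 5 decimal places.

y_1 = g(8.260000) = 7.109900
y_2 = g(7.109900) = 6.402589
y_3 = g(6.402589) = 5.967592

5.96759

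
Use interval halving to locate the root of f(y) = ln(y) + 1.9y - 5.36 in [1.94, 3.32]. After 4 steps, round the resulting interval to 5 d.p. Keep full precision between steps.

[2.28500, 2.37125]

f(1.940000) = -1.011312, f(3.320000) = 2.147965 (opposite signs)
step 1: m = 2.630000, f(m) = 0.603984 > 0 → root in [1.940000, 2.630000]
step 2: m = 2.285000, f(m) = -0.192134 < 0 → root in [2.285000, 2.630000]
step 3: m = 2.457500, f(m) = 0.208395 > 0 → root in [2.285000, 2.457500]
step 4: m = 2.371250, f(m) = 0.008792 > 0 → root in [2.285000, 2.371250]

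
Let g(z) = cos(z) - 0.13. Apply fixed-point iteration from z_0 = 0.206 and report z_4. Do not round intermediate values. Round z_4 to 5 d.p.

0.61358

z_1 = g(0.206000) = 0.848857
z_2 = g(0.848857) = 0.530841
z_3 = g(0.530841) = 0.732381
z_4 = g(0.732381) = 0.613584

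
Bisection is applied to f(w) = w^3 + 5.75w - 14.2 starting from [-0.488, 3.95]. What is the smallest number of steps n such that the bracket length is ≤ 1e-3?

13

Initial width b − a = 3.95 − -0.488 = 4.438000.
After n steps the width is (b−a)/2^n; need (b−a)/2^n ≤ 1e-3.
So n ≥ log₂(4.438000/1e-3) = log₂(4438.0000) ≈ 12.1157.
Hence n = 13.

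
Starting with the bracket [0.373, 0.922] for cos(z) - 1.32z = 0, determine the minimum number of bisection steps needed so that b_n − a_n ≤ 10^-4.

13

Initial width b − a = 0.922 − 0.373 = 0.549000.
After n steps the width is (b−a)/2^n; need (b−a)/2^n ≤ 10^-4.
So n ≥ log₂(0.549000/10^-4) = log₂(5490.0000) ≈ 12.4226.
Hence n = 13.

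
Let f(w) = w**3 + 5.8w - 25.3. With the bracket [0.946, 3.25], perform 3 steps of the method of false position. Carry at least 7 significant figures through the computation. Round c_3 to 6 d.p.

f(0.946000) = -18.966609, f(3.250000) = 27.878125
step 1: c = 1.878849, f(c) = -7.770199 < 0 → new bracket [1.878849, 3.250000]
step 2: c = 2.177716, f(c) = -2.341538 < 0 → new bracket [2.177716, 3.250000]
step 3: c = 2.260801, f(c) = -0.631899 < 0 → new bracket [2.260801, 3.250000]

2.260801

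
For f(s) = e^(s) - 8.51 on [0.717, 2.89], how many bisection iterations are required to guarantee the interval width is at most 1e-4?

Initial width b − a = 2.89 − 0.717 = 2.173000.
After n steps the width is (b−a)/2^n; need (b−a)/2^n ≤ 1e-4.
So n ≥ log₂(2.173000/1e-4) = log₂(21730.0000) ≈ 14.4074.
Hence n = 15.

15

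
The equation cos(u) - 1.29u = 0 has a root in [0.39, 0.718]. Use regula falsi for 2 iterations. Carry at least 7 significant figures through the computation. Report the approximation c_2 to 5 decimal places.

0.62742

f(0.390000) = 0.421809, f(0.718000) = -0.173097
step 1: c = 0.622563, f(c) = 0.009280 > 0 → new bracket [0.622563, 0.718000]
step 2: c = 0.627419, f(c) = 0.000174 > 0 → new bracket [0.627419, 0.718000]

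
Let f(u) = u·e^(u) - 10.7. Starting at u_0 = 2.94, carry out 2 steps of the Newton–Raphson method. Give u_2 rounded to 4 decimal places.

Newton update: u ← u − f(u)/f'(u).
f'(u) = (u + 1)·e^(u)
u_0 = 2.940000: f = 44.912588, f' = 74.528434 → u_1 = 2.940000 - (44.912588)/(74.528434) = 2.337376
u_1 = 2.337376: f = 13.501282, f' = 34.555319 → u_2 = 2.337376 - (13.501282)/(34.555319) = 1.946661

1.9467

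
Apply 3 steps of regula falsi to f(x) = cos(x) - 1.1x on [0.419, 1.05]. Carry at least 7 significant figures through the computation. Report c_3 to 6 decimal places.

0.696953

f(0.419000) = 0.452596, f(1.050000) = -0.657429
step 1: c = 0.676281, f(c) = 0.035997 > 0 → new bracket [0.676281, 1.050000]
step 2: c = 0.695681, f(c) = 0.002368 > 0 → new bracket [0.695681, 1.050000]
step 3: c = 0.696953, f(c) = 0.000154 > 0 → new bracket [0.696953, 1.050000]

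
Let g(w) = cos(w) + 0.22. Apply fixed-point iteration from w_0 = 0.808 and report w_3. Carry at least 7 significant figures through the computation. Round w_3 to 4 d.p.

0.8927

w_1 = g(0.808000) = 0.910946
w_2 = g(0.910946) = 0.832999
w_3 = g(0.832999) = 0.892660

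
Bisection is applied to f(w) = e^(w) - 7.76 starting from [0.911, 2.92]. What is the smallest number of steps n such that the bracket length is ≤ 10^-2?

Initial width b − a = 2.92 − 0.911 = 2.009000.
After n steps the width is (b−a)/2^n; need (b−a)/2^n ≤ 10^-2.
So n ≥ log₂(2.009000/10^-2) = log₂(200.9000) ≈ 7.6503.
Hence n = 8.

8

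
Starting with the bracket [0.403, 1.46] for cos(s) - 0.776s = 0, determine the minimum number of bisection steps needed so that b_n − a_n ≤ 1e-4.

14

Initial width b − a = 1.46 − 0.403 = 1.057000.
After n steps the width is (b−a)/2^n; need (b−a)/2^n ≤ 1e-4.
So n ≥ log₂(1.057000/1e-4) = log₂(10570.0000) ≈ 13.3677.
Hence n = 14.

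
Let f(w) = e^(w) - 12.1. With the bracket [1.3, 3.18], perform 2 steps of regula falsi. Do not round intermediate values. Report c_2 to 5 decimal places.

False-position update: c = (a·f(b) − b·f(a))/(f(b) − f(a)); replace the endpoint whose sign matches f(c).
f(1.300000) = -8.430703, f(3.180000) = 11.946754
step 1: c = 2.077807, f(c) = -4.113068 < 0 → new bracket [2.077807, 3.180000]
step 2: c = 2.360089, f(c) = -1.508111 < 0 → new bracket [2.360089, 3.180000]

2.36009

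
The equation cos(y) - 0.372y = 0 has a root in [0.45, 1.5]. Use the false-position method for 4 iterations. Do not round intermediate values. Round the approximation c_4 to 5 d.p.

f(0.450000) = 0.733047, f(1.500000) = -0.487263
step 1: c = 1.080741, f(c) = 0.068639 > 0 → new bracket [1.080741, 1.500000]
step 2: c = 1.132508, f(c) = 0.003097 > 0 → new bracket [1.132508, 1.500000]
step 3: c = 1.134829, f(c) = 0.000131 > 0 → new bracket [1.134829, 1.500000]
step 4: c = 1.134927, f(c) = 0.000006 > 0 → new bracket [1.134927, 1.500000]

1.13493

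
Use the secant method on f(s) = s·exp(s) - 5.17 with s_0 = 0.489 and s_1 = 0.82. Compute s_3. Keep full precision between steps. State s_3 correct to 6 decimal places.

1.164420

f(s_0) = -4.372595, f(s_1) = -3.308190
s_2 = 0.820000 - (-3.308190)·(0.820000 - 0.489000)/(-3.308190 - (-4.372595)) = 1.848754; f(s_2) = 6.573101
s_3 = 1.848754 - (6.573101)·(1.848754 - 0.820000)/(6.573101 - (-3.308190)) = 1.164420; f(s_3) = -1.439124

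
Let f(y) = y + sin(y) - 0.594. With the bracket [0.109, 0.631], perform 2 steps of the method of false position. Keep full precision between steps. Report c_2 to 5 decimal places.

0.29929

f(0.109000) = -0.376216, f(0.631000) = 0.626952
step 1: c = 0.304764, f(c) = 0.010833 > 0 → new bracket [0.109000, 0.304764]
step 2: c = 0.299285, f(c) = 0.000123 > 0 → new bracket [0.109000, 0.299285]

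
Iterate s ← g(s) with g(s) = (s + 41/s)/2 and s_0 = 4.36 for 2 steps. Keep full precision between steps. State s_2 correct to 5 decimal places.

6.41977

s_1 = g(4.360000) = 6.881835
s_2 = g(6.881835) = 6.419774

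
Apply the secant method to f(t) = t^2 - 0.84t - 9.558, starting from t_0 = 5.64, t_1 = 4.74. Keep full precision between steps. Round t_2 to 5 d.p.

f(t_0) = 17.514000, f(t_1) = 8.928000
t_2 = 4.740000 - (8.928000)·(4.740000 - 5.640000)/(8.928000 - (17.514000)) = 3.804151; f(t_2) = 1.718078

3.80415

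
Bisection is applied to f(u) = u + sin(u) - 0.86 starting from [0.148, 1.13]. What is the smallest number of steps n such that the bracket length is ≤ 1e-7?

Initial width b − a = 1.13 − 0.148 = 0.982000.
After n steps the width is (b−a)/2^n; need (b−a)/2^n ≤ 1e-7.
So n ≥ log₂(0.982000/1e-7) = log₂(9820000.0000) ≈ 23.2273.
Hence n = 24.

24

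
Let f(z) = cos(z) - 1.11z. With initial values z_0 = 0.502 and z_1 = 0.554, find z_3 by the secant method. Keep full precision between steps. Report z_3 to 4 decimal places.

f(z_0) = 0.319402, f(z_1) = 0.235487
z_2 = 0.554000 - (0.235487)·(0.554000 - 0.502000)/(0.235487 - (0.319402)) = 0.699925; f(z_2) = -0.012027
z_3 = 0.699925 - (-0.012027)·(0.699925 - 0.554000)/(-0.012027 - (0.235487)) = 0.692835; f(z_3) = 0.000392

0.6928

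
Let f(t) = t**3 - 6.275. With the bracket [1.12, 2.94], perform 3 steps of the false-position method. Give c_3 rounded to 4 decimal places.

1.7754

f(1.120000) = -4.870072, f(2.940000) = 19.137184
step 1: c = 1.489202, f(c) = -2.972362 < 0 → new bracket [1.489202, 2.940000]
step 2: c = 1.684244, f(c) = -1.497339 < 0 → new bracket [1.684244, 2.940000]
step 3: c = 1.775368, f(c) = -0.679162 < 0 → new bracket [1.775368, 2.940000]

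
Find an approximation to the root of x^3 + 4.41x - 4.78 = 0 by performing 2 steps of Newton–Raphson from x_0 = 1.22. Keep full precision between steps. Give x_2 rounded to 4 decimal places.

0.9124

f'(x) = 3x^2 + 4.41
x_0 = 1.220000: f = 2.416048, f' = 8.875200 → x_1 = 1.220000 - (2.416048)/(8.875200) = 0.947775
x_1 = 0.947775: f = 0.251055, f' = 7.104834 → x_2 = 0.947775 - (0.251055)/(7.104834) = 0.912440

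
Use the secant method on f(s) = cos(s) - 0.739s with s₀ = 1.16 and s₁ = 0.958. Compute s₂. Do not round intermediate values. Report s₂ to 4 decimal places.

Secant update: s_(k+1) = s_k − f(s_k)·(s_k − s_(k-1))/(f(s_k) − f(s_(k-1))).
f(s_0) = -0.457900, f(s_1) = -0.132805
s_2 = 0.958000 - (-0.132805)·(0.958000 - 1.160000)/(-0.132805 - (-0.457900)) = 0.875481; f(s_2) = -0.006353

0.8755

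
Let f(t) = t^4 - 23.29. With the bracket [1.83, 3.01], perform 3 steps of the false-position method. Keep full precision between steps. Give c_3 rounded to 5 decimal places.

f(1.830000) = -12.074869, f(3.010000) = 58.795412
step 1: c = 2.031048, f(c) = -6.273080 < 0 → new bracket [2.031048, 3.010000]
step 2: c = 2.125426, f(c) = -2.882761 < 0 → new bracket [2.125426, 3.010000]
step 3: c = 2.166770, f(c) = -1.247977 < 0 → new bracket [2.166770, 3.010000]

2.16677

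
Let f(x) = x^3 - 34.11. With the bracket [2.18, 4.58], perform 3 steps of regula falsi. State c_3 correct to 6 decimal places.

3.199182

f(2.180000) = -23.749768, f(4.580000) = 61.961912
step 1: c = 2.845014, f(c) = -11.082166 < 0 → new bracket [2.845014, 4.580000]
step 2: c = 3.108244, f(c) = -4.080696 < 0 → new bracket [3.108244, 4.580000]
step 3: c = 3.199182, f(c) = -1.367123 < 0 → new bracket [3.199182, 4.580000]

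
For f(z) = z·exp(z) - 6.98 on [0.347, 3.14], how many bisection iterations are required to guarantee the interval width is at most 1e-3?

Initial width b − a = 3.14 − 0.347 = 2.793000.
After n steps the width is (b−a)/2^n; need (b−a)/2^n ≤ 1e-3.
So n ≥ log₂(2.793000/1e-3) = log₂(2793.0000) ≈ 11.4476.
Hence n = 12.

12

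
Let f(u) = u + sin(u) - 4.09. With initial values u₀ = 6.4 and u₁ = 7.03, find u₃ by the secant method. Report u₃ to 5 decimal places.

5.05863

f(u_0) = 2.426549, f(u_1) = 3.619305
u_2 = 7.030000 - (3.619305)·(7.030000 - 6.400000)/(3.619305 - (2.426549)) = 5.118324; f(u_2) = 0.109590
u_3 = 5.118324 - (0.109590)·(5.118324 - 7.030000)/(0.109590 - (3.619305)) = 5.058632; f(u_3) = 0.027978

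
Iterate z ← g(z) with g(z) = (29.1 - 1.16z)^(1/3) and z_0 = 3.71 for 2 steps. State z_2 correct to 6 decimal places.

z_1 = g(3.710000) = 2.916058
z_2 = g(2.916058) = 2.951723

2.951723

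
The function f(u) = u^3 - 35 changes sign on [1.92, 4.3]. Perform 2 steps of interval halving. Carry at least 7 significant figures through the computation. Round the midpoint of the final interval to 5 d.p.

3.40750

f(1.920000) = -27.922112, f(4.300000) = 44.507000 (opposite signs)
step 1: m = 3.110000, f(m) = -4.919769 < 0 → root in [3.110000, 4.300000]
step 2: m = 3.705000, f(m) = 15.858628 > 0 → root in [3.110000, 3.705000]
Midpoint of [3.110000, 3.705000] = 3.407500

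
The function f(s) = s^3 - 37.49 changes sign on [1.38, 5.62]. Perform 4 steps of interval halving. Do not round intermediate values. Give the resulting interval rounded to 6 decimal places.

f(1.380000) = -34.861928, f(5.620000) = 140.014328 (opposite signs)
step 1: m = 3.500000, f(m) = 5.385000 > 0 → root in [1.380000, 3.500000]
step 2: m = 2.440000, f(m) = -22.963216 < 0 → root in [2.440000, 3.500000]
step 3: m = 2.970000, f(m) = -11.291927 < 0 → root in [2.970000, 3.500000]
step 4: m = 3.235000, f(m) = -3.634997 < 0 → root in [3.235000, 3.500000]

[3.235000, 3.500000]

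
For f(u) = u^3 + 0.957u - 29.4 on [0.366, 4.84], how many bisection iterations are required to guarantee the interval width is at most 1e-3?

13

Initial width b − a = 4.84 − 0.366 = 4.474000.
After n steps the width is (b−a)/2^n; need (b−a)/2^n ≤ 1e-3.
So n ≥ log₂(4.474000/1e-3) = log₂(4474.0000) ≈ 12.1273.
Hence n = 13.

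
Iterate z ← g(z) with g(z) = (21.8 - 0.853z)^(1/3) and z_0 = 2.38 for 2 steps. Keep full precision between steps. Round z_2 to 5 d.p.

2.69131

z_1 = g(2.380000) = 2.703966
z_2 = g(2.703966) = 2.691308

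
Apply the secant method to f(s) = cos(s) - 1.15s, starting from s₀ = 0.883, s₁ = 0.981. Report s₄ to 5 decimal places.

0.67751

f(s_0) = -0.380614, f(s_1) = -0.571958
s_2 = 0.981000 - (-0.571958)·(0.981000 - 0.883000)/(-0.571958 - (-0.380614)) = 0.688063; f(s_2) = -0.018794
s_3 = 0.688063 - (-0.018794)·(0.688063 - 0.981000)/(-0.018794 - (-0.571958)) = 0.678110; f(s_3) = -0.001066
s_4 = 0.678110 - (-0.001066)·(0.678110 - 0.688063)/(-0.001066 - (-0.018794)) = 0.677511; f(s_4) = -0.000002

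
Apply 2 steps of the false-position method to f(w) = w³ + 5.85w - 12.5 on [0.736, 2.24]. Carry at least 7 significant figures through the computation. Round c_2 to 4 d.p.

1.4823

False-position update: c = (a·f(b) − b·f(a))/(f(b) − f(a)); replace the endpoint whose sign matches f(c).
f(0.736000) = -7.795712, f(2.240000) = 11.843424
step 1: c = 1.333009, f(c) = -2.333251 < 0 → new bracket [1.333009, 2.240000]
step 2: c = 1.482285, f(c) = -0.571797 < 0 → new bracket [1.482285, 2.240000]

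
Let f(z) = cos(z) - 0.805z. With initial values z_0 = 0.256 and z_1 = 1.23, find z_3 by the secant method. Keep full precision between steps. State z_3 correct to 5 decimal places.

0.83050

f(z_0) = 0.761331, f(z_1) = -0.655912
z_2 = 1.230000 - (-0.655912)·(1.230000 - 0.256000)/(-0.655912 - (0.761331)) = 0.779224; f(z_2) = 0.084183
z_3 = 0.779224 - (0.084183)·(0.779224 - 1.230000)/(0.084183 - (-0.655912)) = 0.830498; f(z_3) = 0.005957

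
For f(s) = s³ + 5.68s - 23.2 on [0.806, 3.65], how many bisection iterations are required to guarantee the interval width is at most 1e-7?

Initial width b − a = 3.65 − 0.806 = 2.844000.
After n steps the width is (b−a)/2^n; need (b−a)/2^n ≤ 1e-7.
So n ≥ log₂(2.844000/1e-7) = log₂(28440000.0000) ≈ 24.7614.
Hence n = 25.

25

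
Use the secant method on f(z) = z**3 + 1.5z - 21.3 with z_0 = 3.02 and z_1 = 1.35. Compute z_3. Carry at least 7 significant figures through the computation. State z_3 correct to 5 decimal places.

f(z_0) = 10.773608, f(z_1) = -16.814625
z_2 = 1.350000 - (-16.814625)·(1.350000 - 3.020000)/(-16.814625 - (10.773608)) = 2.367841; f(z_2) = -4.472540
z_3 = 2.367841 - (-4.472540)·(2.367841 - 1.350000)/(-4.472540 - (-16.814625)) = 2.736687; f(z_3) = 3.301326

2.73669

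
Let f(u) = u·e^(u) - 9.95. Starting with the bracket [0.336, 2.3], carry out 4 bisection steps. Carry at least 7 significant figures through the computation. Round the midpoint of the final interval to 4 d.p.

f(0.336000) = -9.479822, f(2.300000) = 12.990620 (opposite signs)
step 1: m = 1.318000, f(m) = -5.026028 < 0 → root in [1.318000, 2.300000]
step 2: m = 1.809000, f(m) = 1.092751 > 0 → root in [1.318000, 1.809000]
step 3: m = 1.563500, f(m) = -2.483496 < 0 → root in [1.563500, 1.809000]
step 4: m = 1.686250, f(m) = -0.845606 < 0 → root in [1.686250, 1.809000]
Midpoint of [1.686250, 1.809000] = 1.747625

1.7476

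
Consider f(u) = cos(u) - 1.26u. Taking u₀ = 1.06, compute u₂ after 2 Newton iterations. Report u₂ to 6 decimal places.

0.637816

f'(u) = -sin(u) - 1.26
u_0 = 1.060000: f = -0.846728, f' = -2.132355 → u_1 = 1.060000 - (-0.846728)/(-2.132355) = 0.662914
u_1 = 0.662914: f = -0.047070, f' = -1.875417 → u_2 = 0.662914 - (-0.047070)/(-1.875417) = 0.637816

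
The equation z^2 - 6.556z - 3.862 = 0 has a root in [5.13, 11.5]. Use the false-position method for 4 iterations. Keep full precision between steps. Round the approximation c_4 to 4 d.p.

7.0530

False-position update: c = (a·f(b) − b·f(a))/(f(b) − f(a)); replace the endpoint whose sign matches f(c).
f(5.130000) = -11.177380, f(11.500000) = 52.994000
step 1: c = 6.239527, f(c) = -5.836639 < 0 → new bracket [6.239527, 11.500000]
step 2: c = 6.761424, f(c) = -2.473044 < 0 → new bracket [6.761424, 11.500000]
step 3: c = 6.972697, f(c) = -0.956499 < 0 → new bracket [6.972697, 11.500000]
step 4: c = 7.052962, f(c) = -0.356943 < 0 → new bracket [7.052962, 11.500000]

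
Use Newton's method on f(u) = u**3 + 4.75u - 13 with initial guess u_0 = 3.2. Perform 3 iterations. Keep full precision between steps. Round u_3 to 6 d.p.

f'(u) = 3u**2 + 4.75
u_0 = 3.200000: f = 34.968000, f' = 35.470000 → u_1 = 3.200000 - (34.968000)/(35.470000) = 2.214153
u_1 = 2.214153: f = 8.372049, f' = 19.457418 → u_2 = 2.214153 - (8.372049)/(19.457418) = 1.783877
u_2 = 1.783877: f = 1.150105, f' = 14.296655 → u_3 = 1.783877 - (1.150105)/(14.296655) = 1.703432

1.703432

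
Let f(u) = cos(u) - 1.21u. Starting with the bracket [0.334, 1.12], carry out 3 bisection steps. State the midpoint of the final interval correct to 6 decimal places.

f(0.334000) = 0.540599, f(1.120000) = -0.919518 (opposite signs)
step 1: m = 0.727000, f(m) = -0.132498 < 0 → root in [0.334000, 0.727000]
step 2: m = 0.530500, f(m) = 0.220649 > 0 → root in [0.530500, 0.727000]
step 3: m = 0.628750, f(m) = 0.047976 > 0 → root in [0.628750, 0.727000]
Midpoint of [0.628750, 0.727000] = 0.677875

0.677875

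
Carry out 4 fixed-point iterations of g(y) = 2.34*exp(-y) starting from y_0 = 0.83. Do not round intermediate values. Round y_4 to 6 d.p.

0.855106

y_1 = g(0.830000) = 1.020355
y_2 = g(1.020355) = 0.843492
y_3 = g(0.843492) = 1.006681
y_4 = g(1.006681) = 0.855106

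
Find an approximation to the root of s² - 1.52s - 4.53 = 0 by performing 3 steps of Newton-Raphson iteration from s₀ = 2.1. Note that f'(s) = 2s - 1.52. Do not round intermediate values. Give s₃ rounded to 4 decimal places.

3.0201

Newton update: s ← s − f(s)/f'(s).
s_0 = 2.100000: f = -3.312000, f' = 2.680000 → s_1 = 2.100000 - (-3.312000)/(2.680000) = 3.335821
s_1 = 3.335821: f = 1.527253, f' = 5.151642 → s_2 = 3.335821 - (1.527253)/(5.151642) = 3.039361
s_2 = 3.039361: f = 0.087888, f' = 4.558723 → s_3 = 3.039361 - (0.087888)/(4.558723) = 3.020082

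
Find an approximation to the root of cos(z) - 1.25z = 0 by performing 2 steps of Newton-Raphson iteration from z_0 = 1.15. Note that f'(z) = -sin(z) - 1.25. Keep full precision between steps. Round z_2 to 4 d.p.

0.6414

z_0 = 1.150000: f = -1.029013, f' = -2.162764 → z_1 = 1.150000 - (-1.029013)/(-2.162764) = 0.674214
z_1 = 0.674214: f = -0.061570, f' = -1.874284 → z_2 = 0.674214 - (-0.061570)/(-1.874284) = 0.641364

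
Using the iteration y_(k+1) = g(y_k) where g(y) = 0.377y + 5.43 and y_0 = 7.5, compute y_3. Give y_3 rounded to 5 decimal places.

y_1 = g(7.500000) = 8.257500
y_2 = g(8.257500) = 8.543077
y_3 = g(8.543077) = 8.650740

8.65074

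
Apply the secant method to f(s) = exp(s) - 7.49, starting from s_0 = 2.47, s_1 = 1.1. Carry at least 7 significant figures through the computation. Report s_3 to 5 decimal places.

f(s_0) = 4.332447, f(s_1) = -4.485834
s_2 = 1.100000 - (-4.485834)·(1.100000 - 2.470000)/(-4.485834 - (4.332447)) = 1.796915; f(s_2) = -1.458987
s_3 = 1.796915 - (-1.458987)·(1.796915 - 1.100000)/(-1.458987 - (-4.485834)) = 2.132839; f(s_3) = 0.948788

2.13284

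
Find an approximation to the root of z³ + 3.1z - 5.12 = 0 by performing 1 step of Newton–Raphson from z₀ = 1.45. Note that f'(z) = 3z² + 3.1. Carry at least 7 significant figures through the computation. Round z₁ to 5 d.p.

z_0 = 1.450000: f = 2.423625, f' = 9.407500 → z_1 = 1.450000 - (2.423625)/(9.407500) = 1.192373

1.19237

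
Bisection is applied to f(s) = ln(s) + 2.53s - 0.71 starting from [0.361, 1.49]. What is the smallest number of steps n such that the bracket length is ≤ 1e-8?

27

Initial width b − a = 1.49 − 0.361 = 1.129000.
After n steps the width is (b−a)/2^n; need (b−a)/2^n ≤ 1e-8.
So n ≥ log₂(1.129000/1e-8) = log₂(112900000.0000) ≈ 26.7505.
Hence n = 27.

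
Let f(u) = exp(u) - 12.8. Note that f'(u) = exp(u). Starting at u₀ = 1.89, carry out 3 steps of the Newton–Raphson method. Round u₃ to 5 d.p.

2.55003

u_0 = 1.890000: f = -6.180631, f' = 6.619369 → u_1 = 1.890000 - (-6.180631)/(6.619369) = 2.823719
u_1 = 2.823719: f = 4.039363, f' = 16.839363 → u_2 = 2.823719 - (4.039363)/(16.839363) = 2.583843
u_2 = 2.583843: f = 0.447952, f' = 13.247952 → u_3 = 2.583843 - (0.447952)/(13.247952) = 2.550030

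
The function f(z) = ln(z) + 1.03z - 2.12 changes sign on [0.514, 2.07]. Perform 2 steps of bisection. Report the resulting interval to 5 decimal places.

[1.29200, 1.68100]

f(0.514000) = -2.256112, f(2.070000) = 0.739649 (opposite signs)
step 1: m = 1.292000, f(m) = -0.533049 < 0 → root in [1.292000, 2.070000]
step 2: m = 1.681000, f(m) = 0.130819 > 0 → root in [1.292000, 1.681000]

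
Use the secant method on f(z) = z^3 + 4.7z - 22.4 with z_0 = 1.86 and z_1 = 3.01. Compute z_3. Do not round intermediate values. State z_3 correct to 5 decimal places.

f(z_0) = -7.223144, f(z_1) = 19.017901
z_2 = 3.010000 - (19.017901)·(3.010000 - 1.860000)/(19.017901 - (-7.223144)) = 2.176550; f(z_2) = -1.859083
z_3 = 2.176550 - (-1.859083)·(2.176550 - 3.010000)/(-1.859083 - (19.017901)) = 2.250769; f(z_3) = -0.419084

2.25077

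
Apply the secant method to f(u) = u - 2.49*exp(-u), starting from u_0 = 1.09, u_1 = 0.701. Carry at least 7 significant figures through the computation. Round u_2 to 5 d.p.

f(u_0) = 0.252821, f(u_1) = -0.534262
u_2 = 0.701000 - (-0.534262)·(0.701000 - 1.090000)/(-0.534262 - (0.252821)) = 0.965048; f(u_2) = 0.016446

0.96505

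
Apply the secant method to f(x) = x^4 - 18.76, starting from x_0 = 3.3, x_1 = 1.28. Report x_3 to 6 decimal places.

2.669838

f(x_0) = 99.832100, f(x_1) = -16.075645
x_2 = 1.280000 - (-16.075645)·(1.280000 - 3.300000)/(-16.075645 - (99.832100)) = 1.560161; f(x_2) = -12.835149
x_3 = 1.560161 - (-12.835149)·(1.560161 - 1.280000)/(-12.835149 - (-16.075645)) = 2.669838; f(x_3) = 32.048893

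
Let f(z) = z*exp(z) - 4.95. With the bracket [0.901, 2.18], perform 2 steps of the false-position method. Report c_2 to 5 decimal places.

f(0.901000) = -2.731680, f(2.180000) = 14.334948
step 1: c = 1.105716, f(c) = -1.609201 < 0 → new bracket [1.105716, 2.180000]
step 2: c = 1.214141, f(c) = -0.861501 < 0 → new bracket [1.214141, 2.180000]

1.21414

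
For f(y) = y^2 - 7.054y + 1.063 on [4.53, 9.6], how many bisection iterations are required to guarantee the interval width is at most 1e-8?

29

Initial width b − a = 9.6 − 4.53 = 5.070000.
After n steps the width is (b−a)/2^n; need (b−a)/2^n ≤ 1e-8.
So n ≥ log₂(5.070000/1e-8) = log₂(507000000.0000) ≈ 28.9174.
Hence n = 29.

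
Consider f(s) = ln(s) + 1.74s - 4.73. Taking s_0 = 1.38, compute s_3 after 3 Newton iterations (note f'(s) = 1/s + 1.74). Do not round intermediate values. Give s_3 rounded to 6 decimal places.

Newton update: s ← s − f(s)/f'(s).
s_0 = 1.380000: f = -2.006717, f' = 2.464638 → s_1 = 1.380000 - (-2.006717)/(2.464638) = 2.194203
s_1 = 2.194203: f = -0.126267, f' = 2.195746 → s_2 = 2.194203 - (-0.126267)/(2.195746) = 2.251709
s_2 = 2.251709: f = -0.000338, f' = 2.184107 → s_3 = 2.251709 - (-0.000338)/(2.184107) = 2.251863

2.251863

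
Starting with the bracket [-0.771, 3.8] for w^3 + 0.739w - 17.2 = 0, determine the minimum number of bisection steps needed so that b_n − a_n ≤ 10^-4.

Initial width b − a = 3.8 − -0.771 = 4.571000.
After n steps the width is (b−a)/2^n; need (b−a)/2^n ≤ 10^-4.
So n ≥ log₂(4.571000/10^-4) = log₂(45710.0000) ≈ 15.4802.
Hence n = 16.

16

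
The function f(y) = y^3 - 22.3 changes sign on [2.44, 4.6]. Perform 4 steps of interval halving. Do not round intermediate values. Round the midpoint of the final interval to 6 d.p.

f(2.440000) = -7.773216, f(4.600000) = 75.036000 (opposite signs)
step 1: m = 3.520000, f(m) = 21.314208 > 0 → root in [2.440000, 3.520000]
step 2: m = 2.980000, f(m) = 4.163592 > 0 → root in [2.440000, 2.980000]
step 3: m = 2.710000, f(m) = -2.397489 < 0 → root in [2.710000, 2.980000]
step 4: m = 2.845000, f(m) = 0.727501 > 0 → root in [2.710000, 2.845000]
Midpoint of [2.710000, 2.845000] = 2.777500

2.777500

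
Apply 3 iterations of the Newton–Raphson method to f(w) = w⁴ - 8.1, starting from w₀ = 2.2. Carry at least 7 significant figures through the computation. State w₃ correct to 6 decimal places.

1.687310

f'(w) = 4w³
w_0 = 2.200000: f = 15.325600, f' = 42.592000 → w_1 = 2.200000 - (15.325600)/(42.592000) = 1.840177
w_1 = 1.840177: f = 3.366687, f' = 24.925190 → w_2 = 1.840177 - (3.366687)/(24.925190) = 1.705105
w_2 = 1.705105: f = 0.352874, f' = 19.829569 → w_3 = 1.705105 - (0.352874)/(19.829569) = 1.687310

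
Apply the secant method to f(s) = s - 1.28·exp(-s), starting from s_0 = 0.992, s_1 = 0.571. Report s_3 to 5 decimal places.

f(s_0) = 0.517332, f(s_1) = -0.152149
s_2 = 0.571000 - (-0.152149)·(0.571000 - 0.992000)/(-0.152149 - (0.517332)) = 0.666678; f(s_2) = 0.009512
s_3 = 0.666678 - (0.009512)·(0.666678 - 0.571000)/(0.009512 - (-0.152149)) = 0.661049; f(s_3) = 0.000172

0.66105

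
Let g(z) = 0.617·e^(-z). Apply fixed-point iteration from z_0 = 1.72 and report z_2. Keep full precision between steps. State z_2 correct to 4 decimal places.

z_1 = g(1.720000) = 0.110484
z_2 = g(0.110484) = 0.552462

0.5525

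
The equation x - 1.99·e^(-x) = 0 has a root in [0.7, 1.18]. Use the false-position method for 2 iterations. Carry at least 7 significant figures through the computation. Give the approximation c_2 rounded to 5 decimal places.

f(0.700000) = -0.288205, f(1.180000) = 0.568515
step 1: c = 0.861474, f(c) = 0.020622 > 0 → new bracket [0.700000, 0.861474]
step 2: c = 0.850692, f(c) = 0.000724 > 0 → new bracket [0.700000, 0.850692]

0.85069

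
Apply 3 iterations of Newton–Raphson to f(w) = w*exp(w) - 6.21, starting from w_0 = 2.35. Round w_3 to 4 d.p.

1.4571

Newton update: w ← w − f(w)/f'(w).
f'(w) = (w+1)*exp(w)
w_0 = 2.350000: f = 18.431089, f' = 35.126659 → w_1 = 2.350000 - (18.431089)/(35.126659) = 1.825296
w_1 = 1.825296: f = 5.115293, f' = 17.529926 → w_2 = 1.825296 - (5.115293)/(17.529926) = 1.533493
w_2 = 1.533493: f = 0.896720, f' = 11.741055 → w_3 = 1.533493 - (0.896720)/(11.741055) = 1.457118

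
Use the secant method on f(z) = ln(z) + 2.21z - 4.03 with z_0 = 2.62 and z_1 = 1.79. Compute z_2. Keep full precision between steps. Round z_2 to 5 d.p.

1.59962

Secant update: z_(k+1) = z_k − f(z_k)·(z_k − z_(k-1))/(f(z_k) − f(z_(k-1))).
f(z_0) = 2.723374, f(z_1) = 0.508116
z_2 = 1.790000 - (0.508116)·(1.790000 - 2.620000)/(0.508116 - (2.723374)) = 1.599622; f(z_2) = -0.025067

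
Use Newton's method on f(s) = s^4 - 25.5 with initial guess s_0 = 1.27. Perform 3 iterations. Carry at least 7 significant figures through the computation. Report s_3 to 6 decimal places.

f'(s) = 4s^3
s_0 = 1.270000: f = -22.898554, f' = 8.193532 → s_1 = 1.270000 - (-22.898554)/(8.193532) = 4.064711
s_1 = 4.064711: f = 247.472357, f' = 268.626586 → s_2 = 4.064711 - (247.472357)/(268.626586) = 3.143461
s_2 = 3.143461: f = 72.140961, f' = 124.246460 → s_3 = 3.143461 - (72.140961)/(124.246460) = 2.562833

2.562833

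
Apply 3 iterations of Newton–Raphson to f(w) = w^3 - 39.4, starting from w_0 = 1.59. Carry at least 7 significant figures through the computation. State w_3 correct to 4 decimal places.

Newton update: w ← w − f(w)/f'(w).
f'(w) = 3w^2
w_0 = 1.590000: f = -35.380321, f' = 7.584300 → w_1 = 1.590000 - (-35.380321)/(7.584300) = 6.254942
w_1 = 6.254942: f = 205.320245, f' = 117.372905 → w_2 = 6.254942 - (205.320245)/(117.372905) = 4.505644
w_2 = 4.505644: f = 52.068285, f' = 60.902475 → w_3 = 4.505644 - (52.068285)/(60.902475) = 3.650698

3.6507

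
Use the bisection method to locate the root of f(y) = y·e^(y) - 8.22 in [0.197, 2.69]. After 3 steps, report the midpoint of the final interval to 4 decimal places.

1.5993

f(0.197000) = -7.980104, f(2.690000) = 31.408208 (opposite signs)
step 1: m = 1.443500, f(m) = -2.106064 < 0 → root in [1.443500, 2.690000]
step 2: m = 2.066750, f(m) = 8.105484 > 0 → root in [1.443500, 2.066750]
step 3: m = 1.755125, f(m) = 1.931943 > 0 → root in [1.443500, 1.755125]
Midpoint of [1.443500, 1.755125] = 1.599312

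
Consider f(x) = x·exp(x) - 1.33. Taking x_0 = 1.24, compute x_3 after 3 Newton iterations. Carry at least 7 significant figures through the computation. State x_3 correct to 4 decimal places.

Newton update: x ← x − f(x)/f'(x).
f'(x) = (x + 1)·exp(x)
x_0 = 1.240000: f = 2.954961, f' = 7.740574 → x_1 = 1.240000 - (2.954961)/(7.740574) = 0.858250
x_1 = 0.858250: f = 0.694638, f' = 4.383668 → x_2 = 0.858250 - (0.694638)/(4.383668) = 0.699790
x_2 = 0.699790: f = 0.078908, f' = 3.422238 → x_3 = 0.699790 - (0.078908)/(3.422238) = 0.676733

0.6767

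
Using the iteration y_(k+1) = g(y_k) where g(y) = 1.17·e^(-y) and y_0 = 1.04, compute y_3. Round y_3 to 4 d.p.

0.5397

y_1 = g(1.040000) = 0.413542
y_2 = g(0.413542) = 0.773725
y_3 = g(0.773725) = 0.539711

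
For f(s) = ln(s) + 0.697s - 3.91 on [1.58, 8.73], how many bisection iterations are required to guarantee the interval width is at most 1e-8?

Initial width b − a = 8.73 − 1.58 = 7.150000.
After n steps the width is (b−a)/2^n; need (b−a)/2^n ≤ 1e-8.
So n ≥ log₂(7.150000/1e-8) = log₂(715000000.0000) ≈ 29.4134.
Hence n = 30.

30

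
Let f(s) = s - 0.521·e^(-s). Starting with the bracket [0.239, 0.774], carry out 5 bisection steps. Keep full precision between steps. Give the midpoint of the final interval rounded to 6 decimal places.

f(0.239000) = -0.171243, f(0.774000) = 0.533733 (opposite signs)
step 1: m = 0.506500, f(m) = 0.192545 > 0 → root in [0.239000, 0.506500]
step 2: m = 0.372750, f(m) = 0.013866 > 0 → root in [0.239000, 0.372750]
step 3: m = 0.305875, f(m) = -0.077830 < 0 → root in [0.305875, 0.372750]
step 4: m = 0.339313, f(m) = -0.031775 < 0 → root in [0.339313, 0.372750]
step 5: m = 0.356031, f(m) = -0.008904 < 0 → root in [0.356031, 0.372750]
Midpoint of [0.356031, 0.372750] = 0.364391

0.364391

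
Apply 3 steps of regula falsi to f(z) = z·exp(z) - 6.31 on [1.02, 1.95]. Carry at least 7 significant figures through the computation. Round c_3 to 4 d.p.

False-position update: c = (a·f(b) − b·f(a))/(f(b) − f(a)); replace the endpoint whose sign matches f(c).
f(1.020000) = -3.481341, f(1.950000) = 7.395941
step 1: c = 1.317652, f(c) = -1.389039 < 0 → new bracket [1.317652, 1.950000]
step 2: c = 1.417636, f(c) = -0.458917 < 0 → new bracket [1.417636, 1.950000]
step 3: c = 1.448739, f(c) = -0.141641 < 0 → new bracket [1.448739, 1.950000]

1.4487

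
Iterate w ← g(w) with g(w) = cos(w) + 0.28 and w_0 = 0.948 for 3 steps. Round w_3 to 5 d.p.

0.87789

w_1 = g(0.948000) = 0.863309
w_2 = g(0.863309) = 0.929926
w_3 = g(0.929926) = 0.877893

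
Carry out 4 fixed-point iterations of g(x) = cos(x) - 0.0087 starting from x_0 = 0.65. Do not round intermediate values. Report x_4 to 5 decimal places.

0.71746

x_1 = g(0.650000) = 0.787384
x_2 = g(0.787384) = 0.697001
x_3 = g(0.697001) = 0.758071
x_4 = g(0.758071) = 0.717464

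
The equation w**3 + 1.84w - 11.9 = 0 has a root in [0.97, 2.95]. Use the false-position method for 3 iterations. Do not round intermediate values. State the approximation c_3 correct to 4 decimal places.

f(0.970000) = -9.202527, f(2.950000) = 19.200375
step 1: c = 1.611519, f(c) = -4.749700 < 0 → new bracket [1.611519, 2.950000]
step 2: c = 1.876962, f(c) = -1.833876 < 0 → new bracket [1.876962, 2.950000]
step 3: c = 1.970515, f(c) = -0.622879 < 0 → new bracket [1.970515, 2.950000]

1.9705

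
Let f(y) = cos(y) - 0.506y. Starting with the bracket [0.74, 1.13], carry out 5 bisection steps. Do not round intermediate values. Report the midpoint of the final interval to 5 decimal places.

1.02641

f(0.740000) = 0.364029, f(1.130000) = -0.145120 (opposite signs)
step 1: m = 0.935000, f(m) = 0.120708 > 0 → root in [0.935000, 1.130000]
step 2: m = 1.032500, f(m) = -0.009771 < 0 → root in [0.935000, 1.032500]
step 3: m = 0.983750, f(m) = 0.056127 > 0 → root in [0.983750, 1.032500]
step 4: m = 1.008125, f(m) = 0.023336 > 0 → root in [1.008125, 1.032500]
step 5: m = 1.020312, f(m) = 0.006822 > 0 → root in [1.020312, 1.032500]
Midpoint of [1.020312, 1.032500] = 1.026406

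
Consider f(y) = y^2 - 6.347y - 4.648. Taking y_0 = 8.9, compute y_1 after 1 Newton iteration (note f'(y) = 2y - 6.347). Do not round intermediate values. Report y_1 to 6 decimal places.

7.321924

y_0 = 8.900000: f = 18.073700, f' = 11.453000 → y_1 = 8.900000 - (18.073700)/(11.453000) = 7.321924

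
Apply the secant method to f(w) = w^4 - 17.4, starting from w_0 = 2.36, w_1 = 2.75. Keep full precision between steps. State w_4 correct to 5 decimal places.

2.04584

Secant update: w_(k+1) = w_k − f(w_k)·(w_k − w_(k-1))/(f(w_k) − f(w_(k-1))).
f(w_0) = 13.620444, f(w_1) = 39.791406
w_2 = 2.750000 - (39.791406)·(2.750000 - 2.360000)/(39.791406 - (13.620444)) = 2.157028; f(w_2) = 4.248266
w_3 = 2.157028 - (4.248266)·(2.157028 - 2.750000)/(4.248266 - (39.791406)) = 2.086153; f(w_3) = 1.540220
w_4 = 2.086153 - (1.540220)·(2.086153 - 2.157028)/(1.540220 - (4.248266)) = 2.045843; f(w_4) = 0.118192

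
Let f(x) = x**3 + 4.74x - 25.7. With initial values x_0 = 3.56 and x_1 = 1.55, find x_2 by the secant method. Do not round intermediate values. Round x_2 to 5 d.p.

f(x_0) = 36.292416, f(x_1) = -14.629125
x_2 = 1.550000 - (-14.629125)·(1.550000 - 3.560000)/(-14.629125 - (36.292416)) = 2.127448; f(x_2) = -5.986993

2.12745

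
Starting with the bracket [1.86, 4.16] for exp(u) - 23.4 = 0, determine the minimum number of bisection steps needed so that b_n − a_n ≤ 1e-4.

Initial width b − a = 4.16 − 1.86 = 2.300000.
After n steps the width is (b−a)/2^n; need (b−a)/2^n ≤ 1e-4.
So n ≥ log₂(2.300000/1e-4) = log₂(23000.0000) ≈ 14.4893.
Hence n = 15.

15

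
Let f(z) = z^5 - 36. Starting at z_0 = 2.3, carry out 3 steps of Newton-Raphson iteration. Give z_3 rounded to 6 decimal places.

Newton update: z ← z − f(z)/f'(z).
f'(z) = 5z^4
z_0 = 2.300000: f = 28.363430, f' = 139.920500 → z_1 = 2.300000 - (28.363430)/(139.920500) = 2.097289
z_1 = 2.097289: f = 4.578067, f' = 96.739333 → z_2 = 2.097289 - (4.578067)/(96.739333) = 2.049965
z_2 = 2.049965: f = 0.201992, f' = 88.299039 → z_3 = 2.049965 - (0.201992)/(88.299039) = 2.047678

2.047678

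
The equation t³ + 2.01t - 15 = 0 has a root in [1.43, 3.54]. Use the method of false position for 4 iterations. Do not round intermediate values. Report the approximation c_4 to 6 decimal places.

2.173163

f(1.430000) = -9.201493, f(3.540000) = 36.477264
step 1: c = 1.855037, f(c) = -4.887895 < 0 → new bracket [1.855037, 3.540000]
step 2: c = 2.054140, f(c) = -2.203758 < 0 → new bracket [2.054140, 3.540000]
step 3: c = 2.138793, f(c) = -0.917256 < 0 → new bracket [2.138793, 3.540000]
step 4: c = 2.173163, f(c) = -0.368875 < 0 → new bracket [2.173163, 3.540000]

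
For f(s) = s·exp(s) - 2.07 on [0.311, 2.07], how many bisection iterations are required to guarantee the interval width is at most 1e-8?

Initial width b − a = 2.07 − 0.311 = 1.759000.
After n steps the width is (b−a)/2^n; need (b−a)/2^n ≤ 1e-8.
So n ≥ log₂(1.759000/1e-8) = log₂(175900000.0000) ≈ 27.3902.
Hence n = 28.

28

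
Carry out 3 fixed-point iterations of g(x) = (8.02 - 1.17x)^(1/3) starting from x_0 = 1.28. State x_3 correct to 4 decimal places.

1.8084

x_1 = g(1.280000) = 1.868397
x_2 = g(1.868397) = 1.800203
x_3 = g(1.800203) = 1.808373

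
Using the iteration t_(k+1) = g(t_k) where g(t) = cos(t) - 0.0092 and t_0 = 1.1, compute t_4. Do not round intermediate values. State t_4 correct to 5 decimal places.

t_1 = g(1.100000) = 0.444396
t_2 = g(0.444396) = 0.893670
t_3 = g(0.893670) = 0.617356
t_4 = g(0.617356) = 0.806212

0.80621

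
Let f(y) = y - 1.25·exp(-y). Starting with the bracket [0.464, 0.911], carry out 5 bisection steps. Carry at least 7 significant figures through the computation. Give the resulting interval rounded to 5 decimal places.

f(0.464000) = -0.321954, f(0.911000) = 0.408348 (opposite signs)
step 1: m = 0.687500, f(m) = 0.058961 > 0 → root in [0.464000, 0.687500]
step 2: m = 0.575750, f(m) = -0.127104 < 0 → root in [0.575750, 0.687500]
step 3: m = 0.631625, f(m) = -0.033034 < 0 → root in [0.631625, 0.687500]
step 4: m = 0.659563, f(m) = 0.013216 > 0 → root in [0.631625, 0.659563]
step 5: m = 0.645594, f(m) = -0.009845 < 0 → root in [0.645594, 0.659563]

[0.64559, 0.65956]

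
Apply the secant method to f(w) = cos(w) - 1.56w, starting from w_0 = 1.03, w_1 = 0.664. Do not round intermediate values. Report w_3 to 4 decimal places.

Secant update: w_(k+1) = w_k − f(w_k)·(w_k − w_(k-1))/(f(w_k) − f(w_(k-1))).
f(w_0) = -1.091981, f(w_1) = -0.248307
w_2 = 0.664000 - (-0.248307)·(0.664000 - 1.030000)/(-0.248307 - (-1.091981)) = 0.556281; f(w_2) = -0.018573
w_3 = 0.556281 - (-0.018573)·(0.556281 - 0.664000)/(-0.018573 - (-0.248307)) = 0.547572; f(w_3) = -0.000421

0.5476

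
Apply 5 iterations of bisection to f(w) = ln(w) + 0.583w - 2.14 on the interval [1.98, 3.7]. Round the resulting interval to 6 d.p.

[2.248750, 2.302500]

f(1.980000) = -0.302563, f(3.700000) = 1.325433 (opposite signs)
step 1: m = 2.840000, f(m) = 0.559524 > 0 → root in [1.980000, 2.840000]
step 2: m = 2.410000, f(m) = 0.144657 > 0 → root in [1.980000, 2.410000]
step 3: m = 2.195000, f(m) = -0.074133 < 0 → root in [2.195000, 2.410000]
step 4: m = 2.302500, f(m) = 0.036353 > 0 → root in [2.195000, 2.302500]
step 5: m = 2.248750, f(m) = -0.018604 < 0 → root in [2.248750, 2.302500]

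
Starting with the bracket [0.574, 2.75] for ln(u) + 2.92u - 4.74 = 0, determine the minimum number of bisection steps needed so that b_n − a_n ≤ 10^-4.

15

Initial width b − a = 2.75 − 0.574 = 2.176000.
After n steps the width is (b−a)/2^n; need (b−a)/2^n ≤ 10^-4.
So n ≥ log₂(2.176000/10^-4) = log₂(21760.0000) ≈ 14.4094.
Hence n = 15.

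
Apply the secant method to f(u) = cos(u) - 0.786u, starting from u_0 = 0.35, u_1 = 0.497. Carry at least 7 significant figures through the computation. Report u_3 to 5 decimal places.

f(u_0) = 0.664273, f(u_1) = 0.488375
u_2 = 0.497000 - (0.488375)·(0.497000 - 0.350000)/(0.488375 - (0.664273)) = 0.905141; f(u_2) = -0.093866
u_3 = 0.905141 - (-0.093866)·(0.905141 - 0.497000)/(-0.093866 - (0.488375)) = 0.839342; f(u_3) = 0.008229

0.83934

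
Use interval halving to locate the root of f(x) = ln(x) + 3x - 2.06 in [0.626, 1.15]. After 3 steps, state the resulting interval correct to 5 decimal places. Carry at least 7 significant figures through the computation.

[0.75700, 0.82250]

f(0.626000) = -0.650405, f(1.150000) = 1.529762 (opposite signs)
step 1: m = 0.888000, f(m) = 0.485216 > 0 → root in [0.626000, 0.888000]
step 2: m = 0.757000, f(m) = -0.067392 < 0 → root in [0.757000, 0.888000]
step 3: m = 0.822500, f(m) = 0.212093 > 0 → root in [0.757000, 0.822500]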